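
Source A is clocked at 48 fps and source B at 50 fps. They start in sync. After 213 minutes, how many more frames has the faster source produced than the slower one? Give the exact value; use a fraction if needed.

213 min = 12780 s.
A emits 48 × 12780 = 613440 frames; B emits 50 × 12780 = 639000.
Difference = 25560 frames; B is ahead of A.

25560 frames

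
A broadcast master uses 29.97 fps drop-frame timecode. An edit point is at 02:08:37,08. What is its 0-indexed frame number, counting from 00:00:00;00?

231286

As if non-drop at 30 labels/s: (2 × 3600 + 8 × 60 + 37) × 30 + 8 = 231518.
Minute boundaries passed: 128; those not divisible by 10: 128 − 12 = 116; dropped labels = 2 × 116 = 232.
Actual frame index = 231518 − 232 = 231286.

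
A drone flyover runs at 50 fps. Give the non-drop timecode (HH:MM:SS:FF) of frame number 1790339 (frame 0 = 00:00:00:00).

1790339 ÷ 50 = 35806 full seconds, remainder 39 frames.
35806 s = 9 h 56 min 46 s.
Timecode: 09:56:46:39.

09:56:46:39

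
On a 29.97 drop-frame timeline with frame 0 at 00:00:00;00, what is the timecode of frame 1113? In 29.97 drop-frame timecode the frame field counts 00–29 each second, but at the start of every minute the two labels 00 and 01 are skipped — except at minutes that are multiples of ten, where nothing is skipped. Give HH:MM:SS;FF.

Each 10-minute DF block holds 10 × 60 × 30 − 9 × 2 = 17982 frames. 1113 ÷ 17982 → 0 full blocks, remainder 1113.
Within the partial block the first minute is 1800 frames and each further minute 1798, so 0 further minute boundaries passed. Total skipped labels = 18 × 0 + 2 × 0 = 0.
Non-drop label index = 1113 + 0 = 1113; at 30 labels/s that is 00:00:37:03, i.e. DF 00:00:37;03.

00:00:37;03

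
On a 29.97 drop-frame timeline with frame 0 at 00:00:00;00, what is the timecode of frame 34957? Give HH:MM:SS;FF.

00:19:26;13

Ten DF minutes hold 17982 frames, so frame 34957 lies in block 1 (frames 17982–35963) with 16975 frames into that block.
The block's first minute is 1800 frames and the rest 1798 each; 16975 frames reaches minute 9, so 1 × 18 + 9 × 2 = 36 labels have been skipped so far.
Adding those back, label number 34957 + 36 = 34993 at 30 labels/s is 1166 s + 13 f = 0 h 19 min 26 s frame 13, i.e. 00:19:26;13.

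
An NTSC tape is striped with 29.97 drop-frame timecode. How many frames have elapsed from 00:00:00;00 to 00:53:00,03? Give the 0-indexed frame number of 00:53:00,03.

As if non-drop at 30 labels/s: (0 × 3600 + 53 × 60 + 0) × 30 + 3 = 95403.
Minute boundaries passed: 53; those not divisible by 10: 53 − 5 = 48; dropped labels = 2 × 48 = 96.
Actual frame index = 95403 − 96 = 95307.

95307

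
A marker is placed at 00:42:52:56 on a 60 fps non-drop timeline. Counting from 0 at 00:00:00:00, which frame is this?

154376

Total seconds to the label: (0 × 3600 + 42 × 60 + 52) = 2572.
Frame index = 2572 × 60 + 56 = 154376.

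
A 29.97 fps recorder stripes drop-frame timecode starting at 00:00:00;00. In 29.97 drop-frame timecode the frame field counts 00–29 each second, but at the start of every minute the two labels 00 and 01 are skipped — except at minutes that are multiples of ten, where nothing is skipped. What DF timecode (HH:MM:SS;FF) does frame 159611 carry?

Each 10-minute DF block holds 10 × 60 × 30 − 9 × 2 = 17982 frames. 159611 ÷ 17982 → 8 full blocks, remainder 15755.
Within the partial block the first minute is 1800 frames and each further minute 1798, so 8 further minute boundaries passed. Total skipped labels = 18 × 8 + 2 × 8 = 160.
Non-drop label index = 159611 + 160 = 159771; at 30 labels/s that is 01:28:45:21, i.e. DF 01:28:45;21.

01:28:45;21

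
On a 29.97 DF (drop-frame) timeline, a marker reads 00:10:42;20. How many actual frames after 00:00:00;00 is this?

Complete 10-minute blocks: 1, each 17982 frames → 17982.
Remaining 0 whole minutes in the current block: 0 frames.
Within the current minute: 42 × 30 + 20 = 1280. Total = 17982 + 0 + 1280 = 19262.

19262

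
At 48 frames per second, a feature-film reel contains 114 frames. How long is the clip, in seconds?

Running time = 114 / (48) = 2.375 s.

2.375 seconds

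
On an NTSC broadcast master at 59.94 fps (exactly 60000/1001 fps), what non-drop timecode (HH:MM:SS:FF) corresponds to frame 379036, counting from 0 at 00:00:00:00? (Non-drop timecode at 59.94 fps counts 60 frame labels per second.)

01:45:17:16

379036 ÷ 60 = 6317 full seconds, remainder 16 frames.
6317 s = 1 h 45 min 17 s.
Timecode: 01:45:17:16.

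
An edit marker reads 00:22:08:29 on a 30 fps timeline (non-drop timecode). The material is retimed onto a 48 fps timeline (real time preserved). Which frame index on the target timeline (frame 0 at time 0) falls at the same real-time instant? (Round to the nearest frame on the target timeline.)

Source frame index: (0×3600 + 22×60 + 8) × 30 + 29 = 39869.
Real time: 39869 / (30) = 39869/30 s.
Target frame: (39869/30) × (48) = 318952/5 ≈ 63790.400 → 63790.

frame 63790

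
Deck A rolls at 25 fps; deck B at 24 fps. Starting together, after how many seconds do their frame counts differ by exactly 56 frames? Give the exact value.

The gap grows by |24 − 25| = 1 frame per second.
Time for a 56-frame gap: 56 ÷ (1) = 56 s.

56 seconds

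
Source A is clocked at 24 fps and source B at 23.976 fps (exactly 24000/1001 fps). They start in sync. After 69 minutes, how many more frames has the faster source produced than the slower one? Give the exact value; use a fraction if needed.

99360/1001 frames

69 min = 4140 s.
A emits 24 × 4140 = 99360 frames; B emits 24000/1001 × 4140 = 99360000/1001.
Difference = 99360/1001 frames (≈ 99.2607); B is behind A.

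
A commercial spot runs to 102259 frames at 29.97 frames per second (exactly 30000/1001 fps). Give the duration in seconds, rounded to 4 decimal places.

Running time = 102259 × 1001/30000 = 102361259/30000 s ≈ 3412.0420 s.

3412.0420 seconds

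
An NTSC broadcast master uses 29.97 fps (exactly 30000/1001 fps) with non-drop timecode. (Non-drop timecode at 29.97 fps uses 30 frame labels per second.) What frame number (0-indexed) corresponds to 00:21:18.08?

frame 38348

Total seconds to the label: (0 × 3600 + 21 × 60 + 18) = 1278.
Frame index = 1278 × 30 + 8 = 38348.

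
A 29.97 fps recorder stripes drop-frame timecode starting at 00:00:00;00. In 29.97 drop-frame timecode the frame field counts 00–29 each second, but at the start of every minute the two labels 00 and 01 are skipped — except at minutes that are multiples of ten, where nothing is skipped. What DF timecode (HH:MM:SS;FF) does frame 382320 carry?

03:32:36;22

Each 10-minute DF block holds 10 × 60 × 30 − 9 × 2 = 17982 frames. 382320 ÷ 17982 → 21 full blocks, remainder 4698.
Within the partial block the first minute is 1800 frames and each further minute 1798, so 2 further minute boundaries passed. Total skipped labels = 18 × 21 + 2 × 2 = 382.
Non-drop label index = 382320 + 382 = 382702; at 30 labels/s that is 03:32:36:22, i.e. DF 03:32:36;22.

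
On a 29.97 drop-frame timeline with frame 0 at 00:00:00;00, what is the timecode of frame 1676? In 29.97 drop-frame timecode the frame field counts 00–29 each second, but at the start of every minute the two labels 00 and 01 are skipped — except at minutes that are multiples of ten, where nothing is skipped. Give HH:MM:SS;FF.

00:00:55;26

Each 10-minute DF block holds 10 × 60 × 30 − 9 × 2 = 17982 frames. 1676 ÷ 17982 → 0 full blocks, remainder 1676.
Within the partial block the first minute is 1800 frames and each further minute 1798, so 0 further minute boundaries passed. Total skipped labels = 18 × 0 + 2 × 0 = 0.
Non-drop label index = 1676 + 0 = 1676; at 30 labels/s that is 00:00:55:26, i.e. DF 00:00:55;26.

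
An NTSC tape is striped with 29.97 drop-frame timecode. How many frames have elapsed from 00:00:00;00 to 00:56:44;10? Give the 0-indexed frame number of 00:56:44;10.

102028

As if non-drop at 30 labels/s: (0 × 3600 + 56 × 60 + 44) × 30 + 10 = 102130.
Minute boundaries passed: 56; those not divisible by 10: 56 − 5 = 51; dropped labels = 2 × 51 = 102.
Actual frame index = 102130 − 102 = 102028.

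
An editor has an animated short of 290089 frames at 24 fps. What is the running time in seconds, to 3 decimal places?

12087.042 seconds

Running time = 290089 × 1/24 = 290089/24 s ≈ 12087.042 s.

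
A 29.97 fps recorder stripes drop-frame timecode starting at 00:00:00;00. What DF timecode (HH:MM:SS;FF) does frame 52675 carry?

Ten DF minutes hold 17982 frames, so frame 52675 lies in block 2 (frames 35964–53945) with 16711 frames into that block.
The block's first minute is 1800 frames and the rest 1798 each; 16711 frames reaches minute 9, so 2 × 18 + 9 × 2 = 54 labels have been skipped so far.
Adding those back, label number 52675 + 54 = 52729 at 30 labels/s is 1757 s + 19 f = 0 h 29 min 17 s frame 19, i.e. 00:29:17;19.

00:29:17;19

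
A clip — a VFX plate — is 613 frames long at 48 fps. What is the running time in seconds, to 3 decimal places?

Running time = 613 × 1/48 = 613/48 s ≈ 12.771 s.

12.771 seconds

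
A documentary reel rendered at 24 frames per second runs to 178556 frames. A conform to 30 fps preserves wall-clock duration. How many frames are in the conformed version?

Target frames = source frames × (target rate / source rate) = 178556 × (30)/(24) = 178556 × 5/4 = 223195.

223195 frames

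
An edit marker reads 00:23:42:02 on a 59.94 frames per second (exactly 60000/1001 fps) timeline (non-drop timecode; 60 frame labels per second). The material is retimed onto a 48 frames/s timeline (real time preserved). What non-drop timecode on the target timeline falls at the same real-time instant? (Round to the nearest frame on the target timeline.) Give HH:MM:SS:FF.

Source frame index: (0×3600 + 23×60 + 42) × 60 + 2 = 85322.
Real time: 85322 / (60000/1001) = 42703661/30000 s.
Target frame: (42703661/30000) × (48) = 42703661/625 ≈ 68325.858 → 68326.
At 48 labels/s: frame 68326 → 00:23:43:22.

00:23:43:22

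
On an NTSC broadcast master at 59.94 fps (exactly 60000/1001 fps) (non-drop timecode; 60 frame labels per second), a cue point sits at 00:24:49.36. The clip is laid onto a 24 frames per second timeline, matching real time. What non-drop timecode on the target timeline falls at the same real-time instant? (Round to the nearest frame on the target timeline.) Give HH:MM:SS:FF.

00:24:51:02

Source frame index: (0×3600 + 24×60 + 49) × 60 + 36 = 89376.
Real time: 89376 / (60000/1001) = 931931/625 s.
Target frame: (931931/625) × (24) = 22366344/625 ≈ 35786.150 → 35786.
At 24 labels/s: frame 35786 → 00:24:51:02.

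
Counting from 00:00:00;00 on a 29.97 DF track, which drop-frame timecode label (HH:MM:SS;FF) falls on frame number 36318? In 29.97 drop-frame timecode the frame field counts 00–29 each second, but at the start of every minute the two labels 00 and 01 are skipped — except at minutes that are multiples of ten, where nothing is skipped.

00:20:11;24

Ten DF minutes hold 17982 frames, so frame 36318 lies in block 2 (frames 35964–53945) with 354 frames into that block.
The block's first minute is 1800 frames and the rest 1798 each; 354 frames reaches minute 0, so 2 × 18 + 0 × 2 = 36 labels have been skipped so far.
Adding those back, label number 36318 + 36 = 36354 at 30 labels/s is 1211 s + 24 f = 0 h 20 min 11 s frame 24, i.e. 00:20:11;24.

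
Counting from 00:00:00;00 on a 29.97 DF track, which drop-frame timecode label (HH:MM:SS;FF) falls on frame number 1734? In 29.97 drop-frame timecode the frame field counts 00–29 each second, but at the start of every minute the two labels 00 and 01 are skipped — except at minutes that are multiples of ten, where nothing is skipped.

Ten DF minutes hold 17982 frames, so frame 1734 lies in block 0 (frames 0–17981) with 1734 frames into that block.
The block's first minute is 1800 frames and the rest 1798 each; 1734 frames reaches minute 0, so 0 × 18 + 0 × 2 = 0 labels have been skipped so far.
Adding those back, label number 1734 + 0 = 1734 at 30 labels/s is 57 s + 24 f = 0 h 0 min 57 s frame 24, i.e. 00:00:57;24.

00:00:57;24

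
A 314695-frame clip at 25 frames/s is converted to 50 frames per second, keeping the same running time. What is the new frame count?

629390 frames

Target frames = source frames × (target rate / source rate) = 314695 × (50)/(25) = 314695 × 2 = 629390.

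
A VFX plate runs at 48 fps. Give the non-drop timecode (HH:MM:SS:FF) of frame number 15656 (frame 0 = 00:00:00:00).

00:05:26:08

15656 ÷ 48 = 326 full seconds, remainder 8 frames.
326 s = 0 h 5 min 26 s.
Timecode: 00:05:26:08.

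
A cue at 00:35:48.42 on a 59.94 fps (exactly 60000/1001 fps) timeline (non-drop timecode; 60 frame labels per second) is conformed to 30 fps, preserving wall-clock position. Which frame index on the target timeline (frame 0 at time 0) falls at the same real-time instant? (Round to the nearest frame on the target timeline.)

Source frame index: (0×3600 + 35×60 + 48) × 60 + 42 = 128922.
Real time: 128922 / (60000/1001) = 21508487/10000 s.
Target frame: (21508487/10000) × (30) = 64525461/1000 ≈ 64525.461 → 64525.

frame 64525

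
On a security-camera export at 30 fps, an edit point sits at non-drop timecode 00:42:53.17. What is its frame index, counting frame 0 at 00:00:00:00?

Total seconds to the label: (0 × 3600 + 42 × 60 + 53) = 2573.
Frame index = 2573 × 30 + 17 = 77207.

77207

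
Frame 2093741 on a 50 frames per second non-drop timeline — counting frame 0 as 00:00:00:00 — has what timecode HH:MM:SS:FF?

11:37:54:41

2093741 ÷ 50 = 41874 full seconds, remainder 41 frames.
41874 s = 11 h 37 min 54 s.
Timecode: 11:37:54:41.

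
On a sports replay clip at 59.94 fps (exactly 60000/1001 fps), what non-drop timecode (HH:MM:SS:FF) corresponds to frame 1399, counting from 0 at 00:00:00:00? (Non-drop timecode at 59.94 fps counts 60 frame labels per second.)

1399 ÷ 60 = 23 full seconds, remainder 19 frames.
23 s = 0 h 0 min 23 s.
Timecode: 00:00:23:19.

00:00:23:19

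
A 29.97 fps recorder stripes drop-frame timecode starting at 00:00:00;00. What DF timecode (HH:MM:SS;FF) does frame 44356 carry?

Each 10-minute DF block holds 10 × 60 × 30 − 9 × 2 = 17982 frames. 44356 ÷ 17982 → 2 full blocks, remainder 8392.
Within the partial block the first minute is 1800 frames and each further minute 1798, so 4 further minute boundaries passed. Total skipped labels = 18 × 2 + 2 × 4 = 44.
Non-drop label index = 44356 + 44 = 44400; at 30 labels/s that is 00:24:40:00, i.e. DF 00:24:40;00.

00:24:40;00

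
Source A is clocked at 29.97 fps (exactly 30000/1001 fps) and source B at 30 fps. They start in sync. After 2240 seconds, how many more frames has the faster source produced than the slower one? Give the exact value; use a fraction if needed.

9600/143 frames

A emits 30000/1001 × 2240 = 9600000/143 frames; B emits 30 × 2240 = 67200.
Difference = 9600/143 frames (≈ 67.1329); B is ahead of A.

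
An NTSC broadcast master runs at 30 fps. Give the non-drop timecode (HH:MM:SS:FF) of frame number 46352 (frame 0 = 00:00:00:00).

00:25:45:02

46352 ÷ 30 = 1545 full seconds, remainder 2 frames.
1545 s = 0 h 25 min 45 s.
Timecode: 00:25:45:02.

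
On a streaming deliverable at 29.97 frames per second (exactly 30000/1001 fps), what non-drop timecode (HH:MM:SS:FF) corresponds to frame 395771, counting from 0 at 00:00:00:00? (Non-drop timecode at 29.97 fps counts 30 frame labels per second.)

395771 ÷ 30 = 13192 full seconds, remainder 11 frames.
13192 s = 3 h 39 min 52 s.
Timecode: 03:39:52:11.

03:39:52:11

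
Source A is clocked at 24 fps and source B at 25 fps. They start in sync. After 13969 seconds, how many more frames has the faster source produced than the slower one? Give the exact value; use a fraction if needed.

A emits 24 × 13969 = 335256 frames; B emits 25 × 13969 = 349225.
Difference = 13969 frames; B is ahead of A.

13969 frames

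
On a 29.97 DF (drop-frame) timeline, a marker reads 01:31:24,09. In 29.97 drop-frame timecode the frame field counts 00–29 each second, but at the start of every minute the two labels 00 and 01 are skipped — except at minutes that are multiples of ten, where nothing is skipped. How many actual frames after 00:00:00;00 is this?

164365

As if non-drop at 30 labels/s: (1 × 3600 + 31 × 60 + 24) × 30 + 9 = 164529.
Minute boundaries passed: 91; those not divisible by 10: 91 − 9 = 82; dropped labels = 2 × 82 = 164.
Actual frame index = 164529 − 164 = 164365.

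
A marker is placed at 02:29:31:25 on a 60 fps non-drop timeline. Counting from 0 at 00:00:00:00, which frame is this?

Total seconds to the label: (2 × 3600 + 29 × 60 + 31) = 8971.
Frame index = 8971 × 60 + 25 = 538285.

538285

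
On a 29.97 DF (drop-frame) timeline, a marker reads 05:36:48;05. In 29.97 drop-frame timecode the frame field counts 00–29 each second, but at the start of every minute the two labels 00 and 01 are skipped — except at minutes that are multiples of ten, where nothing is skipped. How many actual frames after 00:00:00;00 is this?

As if non-drop at 30 labels/s: (5 × 3600 + 36 × 60 + 48) × 30 + 5 = 606245.
Minute boundaries passed: 336; those not divisible by 10: 336 − 33 = 303; dropped labels = 2 × 303 = 606.
Actual frame index = 606245 − 606 = 605639.

605639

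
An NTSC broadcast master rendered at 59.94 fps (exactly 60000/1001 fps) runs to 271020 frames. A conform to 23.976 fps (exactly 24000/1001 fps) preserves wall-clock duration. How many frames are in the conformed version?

Target frames = source frames × (target rate / source rate) = 271020 × (24000/1001)/(60000/1001) = 271020 × 2/5 = 108408.

108408 frames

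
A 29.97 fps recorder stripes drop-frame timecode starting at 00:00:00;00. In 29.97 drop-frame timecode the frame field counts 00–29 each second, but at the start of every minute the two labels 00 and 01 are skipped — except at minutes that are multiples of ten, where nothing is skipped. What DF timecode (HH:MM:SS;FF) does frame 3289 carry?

00:01:49;21

Ten DF minutes hold 17982 frames, so frame 3289 lies in block 0 (frames 0–17981) with 3289 frames into that block.
The block's first minute is 1800 frames and the rest 1798 each; 3289 frames reaches minute 1, so 0 × 18 + 1 × 2 = 2 labels have been skipped so far.
Adding those back, label number 3289 + 2 = 3291 at 30 labels/s is 109 s + 21 f = 0 h 1 min 49 s frame 21, i.e. 00:01:49;21.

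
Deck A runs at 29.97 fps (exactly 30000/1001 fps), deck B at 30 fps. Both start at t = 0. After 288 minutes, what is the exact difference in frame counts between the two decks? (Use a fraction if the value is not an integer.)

518400/1001 frames

288 min = 17280 s.
A emits 30000/1001 × 17280 = 518400000/1001 frames; B emits 30 × 17280 = 518400.
Difference = 518400/1001 frames (≈ 517.8821); B is ahead of A.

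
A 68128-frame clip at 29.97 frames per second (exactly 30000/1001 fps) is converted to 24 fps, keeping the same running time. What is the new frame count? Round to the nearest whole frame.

Frames at target rate = 68128 × (24) / (30000/1001) = 34098064/625 ≈ 54556.902.
Nearest whole frame: 54557.

54557 frames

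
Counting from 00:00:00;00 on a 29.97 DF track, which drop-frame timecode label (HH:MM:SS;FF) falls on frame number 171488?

01:35:22;00

Ten DF minutes hold 17982 frames, so frame 171488 lies in block 9 (frames 161838–179819) with 9650 frames into that block.
The block's first minute is 1800 frames and the rest 1798 each; 9650 frames reaches minute 5, so 9 × 18 + 5 × 2 = 172 labels have been skipped so far.
Adding those back, label number 171488 + 172 = 171660 at 30 labels/s is 5722 s + 0 f = 1 h 35 min 22 s frame 0, i.e. 01:35:22;00.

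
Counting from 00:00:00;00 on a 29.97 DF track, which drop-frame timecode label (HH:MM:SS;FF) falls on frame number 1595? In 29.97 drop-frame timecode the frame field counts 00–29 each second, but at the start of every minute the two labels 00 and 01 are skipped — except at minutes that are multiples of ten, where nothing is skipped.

00:00:53;05

Ten DF minutes hold 17982 frames, so frame 1595 lies in block 0 (frames 0–17981) with 1595 frames into that block.
The block's first minute is 1800 frames and the rest 1798 each; 1595 frames reaches minute 0, so 0 × 18 + 0 × 2 = 0 labels have been skipped so far.
Adding those back, label number 1595 + 0 = 1595 at 30 labels/s is 53 s + 5 f = 0 h 0 min 53 s frame 5, i.e. 00:00:53;05.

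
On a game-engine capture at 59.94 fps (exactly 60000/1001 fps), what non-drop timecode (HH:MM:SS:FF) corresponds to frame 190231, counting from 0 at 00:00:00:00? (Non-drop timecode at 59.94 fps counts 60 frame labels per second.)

00:52:50:31

190231 ÷ 60 = 3170 full seconds, remainder 31 frames.
3170 s = 0 h 52 min 50 s.
Timecode: 00:52:50:31.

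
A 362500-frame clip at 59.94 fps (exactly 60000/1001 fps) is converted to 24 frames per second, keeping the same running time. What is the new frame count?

Target frames = source frames × (target rate / source rate) = 362500 × (24)/(60000/1001) = 362500 × 1001/2500 = 145145.

145145 frames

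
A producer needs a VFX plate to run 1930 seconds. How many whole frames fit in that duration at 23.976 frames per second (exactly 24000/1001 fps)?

Frames = 1930 × 24000/1001 = 46320000/1001 ≈ 46273.7263.
Complete frames: 46273.

46273 frames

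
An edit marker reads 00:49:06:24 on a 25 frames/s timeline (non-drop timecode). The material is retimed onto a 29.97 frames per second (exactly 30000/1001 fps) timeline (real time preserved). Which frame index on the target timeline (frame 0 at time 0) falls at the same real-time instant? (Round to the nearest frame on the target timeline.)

frame 88320

Source frame index: (0×3600 + 49×60 + 6) × 25 + 24 = 73674.
Real time: 73674 / (25) = 73674/25 s.
Target frame: (73674/25) × (30000/1001) = 88408800/1001 ≈ 88320.480 → 88320.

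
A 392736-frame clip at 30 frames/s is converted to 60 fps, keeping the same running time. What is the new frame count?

785472 frames

Target frames = source frames × (target rate / source rate) = 392736 × (60)/(30) = 392736 × 2 = 785472.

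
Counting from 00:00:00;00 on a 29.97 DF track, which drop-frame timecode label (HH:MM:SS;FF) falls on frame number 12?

00:00:00;12

Each 10-minute DF block holds 10 × 60 × 30 − 9 × 2 = 17982 frames. 12 ÷ 17982 → 0 full blocks, remainder 12.
Within the partial block the first minute is 1800 frames and each further minute 1798, so 0 further minute boundaries passed. Total skipped labels = 18 × 0 + 2 × 0 = 0.
Non-drop label index = 12 + 0 = 12; at 30 labels/s that is 00:00:00:12, i.e. DF 00:00:00;12.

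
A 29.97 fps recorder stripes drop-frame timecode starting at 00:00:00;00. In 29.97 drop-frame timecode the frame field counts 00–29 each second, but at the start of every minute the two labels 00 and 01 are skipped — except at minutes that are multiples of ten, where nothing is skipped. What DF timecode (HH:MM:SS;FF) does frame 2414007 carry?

22:22:27;13

Each 10-minute DF block holds 10 × 60 × 30 − 9 × 2 = 17982 frames. 2414007 ÷ 17982 → 134 full blocks, remainder 4419.
Within the partial block the first minute is 1800 frames and each further minute 1798, so 2 further minute boundaries passed. Total skipped labels = 18 × 134 + 2 × 2 = 2416.
Non-drop label index = 2414007 + 2416 = 2416423; at 30 labels/s that is 22:22:27:13, i.e. DF 22:22:27;13.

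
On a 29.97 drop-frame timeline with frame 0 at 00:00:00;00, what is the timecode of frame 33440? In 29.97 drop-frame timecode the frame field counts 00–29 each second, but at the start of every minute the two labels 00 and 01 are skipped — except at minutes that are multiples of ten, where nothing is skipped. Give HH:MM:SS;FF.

00:18:35;24

Ten DF minutes hold 17982 frames, so frame 33440 lies in block 1 (frames 17982–35963) with 15458 frames into that block.
The block's first minute is 1800 frames and the rest 1798 each; 15458 frames reaches minute 8, so 1 × 18 + 8 × 2 = 34 labels have been skipped so far.
Adding those back, label number 33440 + 34 = 33474 at 30 labels/s is 1115 s + 24 f = 0 h 18 min 35 s frame 24, i.e. 00:18:35;24.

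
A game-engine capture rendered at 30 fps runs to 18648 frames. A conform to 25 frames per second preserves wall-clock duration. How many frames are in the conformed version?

Target frames = source frames × (target rate / source rate) = 18648 × (25)/(30) = 18648 × 5/6 = 15540.

15540 frames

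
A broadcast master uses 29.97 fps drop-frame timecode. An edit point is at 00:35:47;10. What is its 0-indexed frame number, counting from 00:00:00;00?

Complete 10-minute blocks: 3, each 17982 frames → 53946.
Remaining 5 whole minutes in the current block: 1800 + 4 × 1798 = 8992 frames.
Within the current minute: 47 × 30 + 10 − 2 = 1418 (labels ;00/;01 skipped at this minute). Total = 53946 + 8992 + 1418 = 64356.

64356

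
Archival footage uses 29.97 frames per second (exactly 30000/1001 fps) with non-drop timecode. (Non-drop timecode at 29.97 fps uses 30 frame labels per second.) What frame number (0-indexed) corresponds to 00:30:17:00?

frame 54510

Total seconds to the label: (0 × 3600 + 30 × 60 + 17) = 1817.
Frame index = 1817 × 30 + 0 = 54510.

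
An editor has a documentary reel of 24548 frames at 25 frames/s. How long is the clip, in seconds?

981.92 seconds

Running time = 24548 / (25) = 981.92 s.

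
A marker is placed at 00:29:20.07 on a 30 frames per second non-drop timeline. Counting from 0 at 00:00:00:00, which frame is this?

Total seconds to the label: (0 × 3600 + 29 × 60 + 20) = 1760.
Frame index = 1760 × 30 + 7 = 52807.

frame 52807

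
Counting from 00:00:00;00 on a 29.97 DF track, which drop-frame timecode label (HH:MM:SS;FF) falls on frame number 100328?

Each 10-minute DF block holds 10 × 60 × 30 − 9 × 2 = 17982 frames. 100328 ÷ 17982 → 5 full blocks, remainder 10418.
Within the partial block the first minute is 1800 frames and each further minute 1798, so 5 further minute boundaries passed. Total skipped labels = 18 × 5 + 2 × 5 = 100.
Non-drop label index = 100328 + 100 = 100428; at 30 labels/s that is 00:55:47:18, i.e. DF 00:55:47;18.

00:55:47;18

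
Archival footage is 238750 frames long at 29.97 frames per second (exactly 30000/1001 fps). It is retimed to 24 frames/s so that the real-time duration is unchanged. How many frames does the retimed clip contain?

191191 frames

Target frames = source frames × (target rate / source rate) = 238750 × (24)/(30000/1001) = 238750 × 1001/1250 = 191191.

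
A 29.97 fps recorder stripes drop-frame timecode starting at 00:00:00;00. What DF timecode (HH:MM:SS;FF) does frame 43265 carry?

00:24:03;19

Ten DF minutes hold 17982 frames, so frame 43265 lies in block 2 (frames 35964–53945) with 7301 frames into that block.
The block's first minute is 1800 frames and the rest 1798 each; 7301 frames reaches minute 4, so 2 × 18 + 4 × 2 = 44 labels have been skipped so far.
Adding those back, label number 43265 + 44 = 43309 at 30 labels/s is 1443 s + 19 f = 0 h 24 min 3 s frame 19, i.e. 00:24:03;19.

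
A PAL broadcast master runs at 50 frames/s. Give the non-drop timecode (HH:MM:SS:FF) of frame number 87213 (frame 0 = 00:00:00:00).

00:29:04:13

87213 ÷ 50 = 1744 full seconds, remainder 13 frames.
1744 s = 0 h 29 min 4 s.
Timecode: 00:29:04:13.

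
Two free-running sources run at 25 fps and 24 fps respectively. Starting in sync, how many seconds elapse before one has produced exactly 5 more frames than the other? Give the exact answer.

5 seconds

The gap grows by |24 − 25| = 1 frame per second.
Time for a 5-frame gap: 5 ÷ (1) = 5 s.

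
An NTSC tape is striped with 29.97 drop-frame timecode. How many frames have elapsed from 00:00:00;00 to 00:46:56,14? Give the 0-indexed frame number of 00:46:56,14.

84410

Complete 10-minute blocks: 4, each 17982 frames → 71928.
Remaining 6 whole minutes in the current block: 1800 + 5 × 1798 = 10790 frames.
Within the current minute: 56 × 30 + 14 − 2 = 1692 (labels ;00/;01 skipped at this minute). Total = 71928 + 10790 + 1692 = 84410.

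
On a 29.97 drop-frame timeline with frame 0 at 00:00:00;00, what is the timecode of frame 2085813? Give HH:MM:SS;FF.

Each 10-minute DF block holds 10 × 60 × 30 − 9 × 2 = 17982 frames. 2085813 ÷ 17982 → 115 full blocks, remainder 17883.
Within the partial block the first minute is 1800 frames and each further minute 1798, so 9 further minute boundaries passed. Total skipped labels = 18 × 115 + 2 × 9 = 2088.
Non-drop label index = 2085813 + 2088 = 2087901; at 30 labels/s that is 19:19:56:21, i.e. DF 19:19:56;21.

19:19:56;21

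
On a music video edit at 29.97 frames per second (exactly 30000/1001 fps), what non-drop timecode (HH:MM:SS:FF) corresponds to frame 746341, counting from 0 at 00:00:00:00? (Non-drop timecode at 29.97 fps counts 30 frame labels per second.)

06:54:38:01

746341 ÷ 30 = 24878 full seconds, remainder 1 frame.
24878 s = 6 h 54 min 38 s.
Timecode: 06:54:38:01.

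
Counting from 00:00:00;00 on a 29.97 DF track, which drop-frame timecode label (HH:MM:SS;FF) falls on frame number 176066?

Ten DF minutes hold 17982 frames, so frame 176066 lies in block 9 (frames 161838–179819) with 14228 frames into that block.
The block's first minute is 1800 frames and the rest 1798 each; 14228 frames reaches minute 7, so 9 × 18 + 7 × 2 = 176 labels have been skipped so far.
Adding those back, label number 176066 + 176 = 176242 at 30 labels/s is 5874 s + 22 f = 1 h 37 min 54 s frame 22, i.e. 01:37:54;22.

01:37:54;22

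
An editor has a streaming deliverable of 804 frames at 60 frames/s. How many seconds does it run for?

13.4 seconds

Running time = 804 / (60) = 13.4 s.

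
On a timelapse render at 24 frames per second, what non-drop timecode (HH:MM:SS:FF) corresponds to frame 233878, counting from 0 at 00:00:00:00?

233878 ÷ 24 = 9744 full seconds, remainder 22 frames.
9744 s = 2 h 42 min 24 s.
Timecode: 02:42:24:22.

02:42:24:22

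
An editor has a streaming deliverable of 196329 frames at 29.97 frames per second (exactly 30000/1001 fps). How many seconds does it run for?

Running time = 196329 / (30000/1001) = 6550.8443 s.

6550.8443 seconds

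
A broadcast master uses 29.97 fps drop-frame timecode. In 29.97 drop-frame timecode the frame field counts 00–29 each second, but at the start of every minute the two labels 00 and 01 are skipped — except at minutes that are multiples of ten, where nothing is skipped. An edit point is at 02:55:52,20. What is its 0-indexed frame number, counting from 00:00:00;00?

Complete 10-minute blocks: 17, each 17982 frames → 305694.
Remaining 5 whole minutes in the current block: 1800 + 4 × 1798 = 8992 frames.
Within the current minute: 52 × 30 + 20 − 2 = 1578 (labels ;00/;01 skipped at this minute). Total = 305694 + 8992 + 1578 = 316264.

316264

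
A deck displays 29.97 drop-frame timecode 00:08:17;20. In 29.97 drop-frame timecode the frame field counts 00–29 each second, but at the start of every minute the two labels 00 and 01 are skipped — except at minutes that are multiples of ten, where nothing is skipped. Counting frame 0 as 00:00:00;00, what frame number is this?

14914

As if non-drop at 30 labels/s: (0 × 3600 + 8 × 60 + 17) × 30 + 20 = 14930.
Minute boundaries passed: 8; those not divisible by 10: 8 − 0 = 8; dropped labels = 2 × 8 = 16.
Actual frame index = 14930 − 16 = 14914.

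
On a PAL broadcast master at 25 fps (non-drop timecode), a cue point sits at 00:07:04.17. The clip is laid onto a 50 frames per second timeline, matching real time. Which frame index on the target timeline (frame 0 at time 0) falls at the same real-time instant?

Source frame index: (0×3600 + 7×60 + 4) × 25 + 17 = 10617.
Real time: 10617 / (25) = 10617/25 s.
Target frame: (10617/25) × (50) = 21234.

frame 21234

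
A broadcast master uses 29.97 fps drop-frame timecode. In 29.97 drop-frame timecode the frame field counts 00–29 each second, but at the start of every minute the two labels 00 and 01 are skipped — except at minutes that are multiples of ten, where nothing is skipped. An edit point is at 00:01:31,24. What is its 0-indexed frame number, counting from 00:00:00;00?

2752

As if non-drop at 30 labels/s: (0 × 3600 + 1 × 60 + 31) × 30 + 24 = 2754.
Minute boundaries passed: 1; those not divisible by 10: 1 − 0 = 1; dropped labels = 2 × 1 = 2.
Actual frame index = 2754 − 2 = 2752.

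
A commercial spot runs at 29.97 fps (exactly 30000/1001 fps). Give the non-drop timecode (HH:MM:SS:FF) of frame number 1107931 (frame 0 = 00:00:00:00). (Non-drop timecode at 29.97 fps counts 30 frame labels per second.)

10:15:31:01

1107931 ÷ 30 = 36931 full seconds, remainder 1 frame.
36931 s = 10 h 15 min 31 s.
Timecode: 10:15:31:01.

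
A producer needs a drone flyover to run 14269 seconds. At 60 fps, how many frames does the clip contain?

856140 frames

Frames = 14269 × 60 = 856140.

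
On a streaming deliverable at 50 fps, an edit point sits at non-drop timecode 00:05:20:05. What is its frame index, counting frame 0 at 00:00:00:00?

16005

Total seconds to the label: (0 × 3600 + 5 × 60 + 20) = 320.
Frame index = 320 × 50 + 5 = 16005.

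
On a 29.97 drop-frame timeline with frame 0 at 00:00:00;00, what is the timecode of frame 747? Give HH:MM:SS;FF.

Ten DF minutes hold 17982 frames, so frame 747 lies in block 0 (frames 0–17981) with 747 frames into that block.
The block's first minute is 1800 frames and the rest 1798 each; 747 frames reaches minute 0, so 0 × 18 + 0 × 2 = 0 labels have been skipped so far.
Adding those back, label number 747 + 0 = 747 at 30 labels/s is 24 s + 27 f = 0 h 0 min 24 s frame 27, i.e. 00:00:24;27.

00:00:24;27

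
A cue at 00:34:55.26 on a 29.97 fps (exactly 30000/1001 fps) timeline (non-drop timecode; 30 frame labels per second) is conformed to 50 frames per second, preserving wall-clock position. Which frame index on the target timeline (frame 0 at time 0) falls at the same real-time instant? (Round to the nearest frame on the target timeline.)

Source frame index: (0×3600 + 34×60 + 55) × 30 + 26 = 62876.
Real time: 62876 / (30000/1001) = 15734719/7500 s.
Target frame: (15734719/7500) × (50) = 15734719/150 ≈ 104898.127 → 104898.

frame 104898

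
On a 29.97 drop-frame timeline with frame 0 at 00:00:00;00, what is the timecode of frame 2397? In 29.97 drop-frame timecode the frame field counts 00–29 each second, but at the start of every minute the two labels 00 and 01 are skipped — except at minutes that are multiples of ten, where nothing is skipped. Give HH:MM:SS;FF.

00:01:19;29

Each 10-minute DF block holds 10 × 60 × 30 − 9 × 2 = 17982 frames. 2397 ÷ 17982 → 0 full blocks, remainder 2397.
Within the partial block the first minute is 1800 frames and each further minute 1798, so 1 further minute boundary passed. Total skipped labels = 18 × 0 + 2 × 1 = 2.
Non-drop label index = 2397 + 2 = 2399; at 30 labels/s that is 00:01:19:29, i.e. DF 00:01:19;29.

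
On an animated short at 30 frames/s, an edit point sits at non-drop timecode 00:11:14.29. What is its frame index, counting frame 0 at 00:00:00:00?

Total seconds to the label: (0 × 3600 + 11 × 60 + 14) = 674.
Frame index = 674 × 30 + 29 = 20249.

20249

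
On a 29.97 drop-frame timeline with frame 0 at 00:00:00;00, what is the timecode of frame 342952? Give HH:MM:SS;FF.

03:10:43;04

Ten DF minutes hold 17982 frames, so frame 342952 lies in block 19 (frames 341658–359639) with 1294 frames into that block.
The block's first minute is 1800 frames and the rest 1798 each; 1294 frames reaches minute 0, so 19 × 18 + 0 × 2 = 342 labels have been skipped so far.
Adding those back, label number 342952 + 342 = 343294 at 30 labels/s is 11443 s + 4 f = 3 h 10 min 43 s frame 4, i.e. 03:10:43;04.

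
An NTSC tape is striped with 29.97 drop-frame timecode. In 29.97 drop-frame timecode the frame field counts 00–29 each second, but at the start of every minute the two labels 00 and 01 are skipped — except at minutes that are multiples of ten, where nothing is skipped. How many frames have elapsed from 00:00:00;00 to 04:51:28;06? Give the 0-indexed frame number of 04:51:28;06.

Complete 10-minute blocks: 29, each 17982 frames → 521478.
Remaining 1 whole minute in the current block: 1800 + 0 × 1798 = 1800 frames.
Within the current minute: 28 × 30 + 6 − 2 = 844 (labels ;00/;01 skipped at this minute). Total = 521478 + 1800 + 844 = 524122.

524122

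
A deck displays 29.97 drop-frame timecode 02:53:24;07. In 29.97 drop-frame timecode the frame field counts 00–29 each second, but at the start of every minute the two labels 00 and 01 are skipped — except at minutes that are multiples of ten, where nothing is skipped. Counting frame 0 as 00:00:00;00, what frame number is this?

Complete 10-minute blocks: 17, each 17982 frames → 305694.
Remaining 3 whole minutes in the current block: 1800 + 2 × 1798 = 5396 frames.
Within the current minute: 24 × 30 + 7 − 2 = 725 (labels ;00/;01 skipped at this minute). Total = 305694 + 5396 + 725 = 311815.

311815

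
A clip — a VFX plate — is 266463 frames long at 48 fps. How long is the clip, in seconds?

5551.3125 seconds

Running time = 266463 / (48) = 5551.3125 s.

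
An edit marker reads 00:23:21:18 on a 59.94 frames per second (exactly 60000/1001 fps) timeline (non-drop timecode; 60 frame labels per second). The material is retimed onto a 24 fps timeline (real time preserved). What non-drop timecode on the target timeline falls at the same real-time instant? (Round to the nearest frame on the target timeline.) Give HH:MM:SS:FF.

00:23:22:17

Source frame index: (0×3600 + 23×60 + 21) × 60 + 18 = 84078.
Real time: 84078 / (60000/1001) = 14027013/10000 s.
Target frame: (14027013/10000) × (24) = 42081039/1250 ≈ 33664.831 → 33665.
At 24 labels/s: frame 33665 → 00:23:22:17.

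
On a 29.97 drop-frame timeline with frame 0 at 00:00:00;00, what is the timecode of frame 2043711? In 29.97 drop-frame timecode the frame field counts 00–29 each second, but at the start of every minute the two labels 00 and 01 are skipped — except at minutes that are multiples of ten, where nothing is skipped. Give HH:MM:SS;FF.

18:56:31;27

Each 10-minute DF block holds 10 × 60 × 30 − 9 × 2 = 17982 frames. 2043711 ÷ 17982 → 113 full blocks, remainder 11745.
Within the partial block the first minute is 1800 frames and each further minute 1798, so 6 further minute boundaries passed. Total skipped labels = 18 × 113 + 2 × 6 = 2046.
Non-drop label index = 2043711 + 2046 = 2045757; at 30 labels/s that is 18:56:31:27, i.e. DF 18:56:31;27.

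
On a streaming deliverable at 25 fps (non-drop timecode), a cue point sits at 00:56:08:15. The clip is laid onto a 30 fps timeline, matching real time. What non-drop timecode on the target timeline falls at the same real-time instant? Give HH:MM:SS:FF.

Source frame index: (0×3600 + 56×60 + 8) × 25 + 15 = 84215.
Real time: 84215 / (25) = 16843/5 s.
Target frame: (16843/5) × (30) = 101058.
At 30 labels/s: frame 101058 → 00:56:08:18.

00:56:08:18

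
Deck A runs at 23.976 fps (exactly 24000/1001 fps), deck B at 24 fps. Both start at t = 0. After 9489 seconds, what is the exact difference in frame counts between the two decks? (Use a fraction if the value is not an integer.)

227736/1001 frames

A emits 24000/1001 × 9489 = 227736000/1001 frames; B emits 24 × 9489 = 227736.
Difference = 227736/1001 frames (≈ 227.5085); B is ahead of A.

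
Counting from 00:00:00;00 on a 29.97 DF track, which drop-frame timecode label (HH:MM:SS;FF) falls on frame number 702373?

Each 10-minute DF block holds 10 × 60 × 30 − 9 × 2 = 17982 frames. 702373 ÷ 17982 → 39 full blocks, remainder 1075.
Within the partial block the first minute is 1800 frames and each further minute 1798, so 0 further minute boundaries passed. Total skipped labels = 18 × 39 + 2 × 0 = 702.
Non-drop label index = 702373 + 702 = 703075; at 30 labels/s that is 06:30:35:25, i.e. DF 06:30:35;25.

06:30:35;25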